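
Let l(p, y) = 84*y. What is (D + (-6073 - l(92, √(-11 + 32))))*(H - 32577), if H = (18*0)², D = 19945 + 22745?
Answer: -1192872009 + 2736468*√21 ≈ -1.1803e+9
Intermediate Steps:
D = 42690
H = 0 (H = 0² = 0)
(D + (-6073 - l(92, √(-11 + 32))))*(H - 32577) = (42690 + (-6073 - 84*√(-11 + 32)))*(0 - 32577) = (42690 + (-6073 - 84*√21))*(-32577) = (36617 - 84*√21)*(-32577) = -1192872009 + 2736468*√21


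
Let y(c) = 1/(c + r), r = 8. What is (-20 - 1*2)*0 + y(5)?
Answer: 1/13 ≈ 0.076923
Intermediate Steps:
y(c) = 1/(8 + c) (y(c) = 1/(c + 8) = 1/(8 + c))
(-20 - 1*2)*0 + y(5) = (-20 - 1*2)*0 + 1/(8 + 5) = (-20 - 2)*0 + 1/13 = -22*0 + 1/13 = 0 + 1/13 = 1/13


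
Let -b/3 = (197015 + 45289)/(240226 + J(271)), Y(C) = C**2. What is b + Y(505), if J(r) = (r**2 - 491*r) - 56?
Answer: 23022018419/90275 ≈ 2.5502e+5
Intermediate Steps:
J(r) = -56 + r**2 - 491*r
b = -363456/90275 (b = -3*(197015 + 45289)/(240226 + (-56 + 271**2 - 491*271)) = -726912/(240226 + (-56 + 73441 - 133061)) = -726912/(240226 - 59676) = -726912/180550 = -3*121152/90275 = -363456/90275 ≈ -4.0261)
b + Y(505) = -363456/90275 + 505**2 = -363456/90275 + 255025 = 23022018419/90275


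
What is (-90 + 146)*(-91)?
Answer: -5096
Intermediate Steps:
(-90 + 146)*(-91) = 56*(-91) = -5096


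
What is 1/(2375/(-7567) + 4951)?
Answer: 7567/37461842 ≈ 0.00020199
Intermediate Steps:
1/(2375/(-7567) + 4951) = 1/(2375*(-1/7567) + 4951) = 1/(-2375/7567 + 4951) = 1/(37461842/7567) = 7567/37461842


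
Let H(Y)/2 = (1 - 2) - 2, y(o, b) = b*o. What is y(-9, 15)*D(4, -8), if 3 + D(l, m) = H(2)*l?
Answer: 3645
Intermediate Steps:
H(Y) = -6 (H(Y) = 2*((1 - 2) - 2) = 2*(-1 - 2) = 2*(-3) = -6)
D(l, m) = -3 - 6*l
y(-9, 15)*D(4, -8) = (15*(-9))*(-3 - 6*4) = -135*(-3 - 24) = -135*(-27) = 3645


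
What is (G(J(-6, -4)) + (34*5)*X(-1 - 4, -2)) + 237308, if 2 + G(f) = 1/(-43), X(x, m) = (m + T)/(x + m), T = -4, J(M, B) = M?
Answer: 71472959/301 ≈ 2.3745e+5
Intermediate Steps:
X(x, m) = (-4 + m)/(m + x) (X(x, m) = (m - 4)/(x + m) = (-4 + m)/(m + x))
G(f) = -87/43 (G(f) = -2 + 1/(-43) = -2 - 1/43 = -87/43)
(G(J(-6, -4)) + (34*5)*X(-1 - 4, -2)) + 237308 = (-87/43 + (34*5)*((-4 - 2)/(-2 + (-1 - 4)))) + 237308 = (-87/43 + 170*(-6/(-2 - 5))) + 237308 = (-87/43 + 170*(-6/(-7))) + 237308 = (-87/43 + 170*(-⅐*(-6))) + 237308 = (-87/43 + 170*(6/7)) + 237308 = (-87/43 + 1020/7) + 237308 = 43251/301 + 237308 = 71472959/301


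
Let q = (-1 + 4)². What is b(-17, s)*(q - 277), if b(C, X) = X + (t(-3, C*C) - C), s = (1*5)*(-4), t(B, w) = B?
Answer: 1608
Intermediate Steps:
s = -20 (s = 5*(-4) = -20)
b(C, X) = -3 + X - C (b(C, X) = X + (-3 - C) = -3 + X - C)
q = 9 (q = 3² = 9)
b(-17, s)*(q - 277) = (-3 - 20 - 1*(-17))*(9 - 277) = (-3 - 20 + 17)*(-268) = -6*(-268) = 1608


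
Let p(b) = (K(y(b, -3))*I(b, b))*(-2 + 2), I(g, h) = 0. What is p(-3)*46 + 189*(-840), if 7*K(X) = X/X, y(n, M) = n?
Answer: -158760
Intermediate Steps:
K(X) = 1/7 (K(X) = (X/X)/7 = (1/7)*1 = 1/7)
p(b) = 0 (p(b) = ((1/7)*0)*(-2 + 2) = 0*0 = 0)
p(-3)*46 + 189*(-840) = 0*46 + 189*(-840) = 0 - 158760 = -158760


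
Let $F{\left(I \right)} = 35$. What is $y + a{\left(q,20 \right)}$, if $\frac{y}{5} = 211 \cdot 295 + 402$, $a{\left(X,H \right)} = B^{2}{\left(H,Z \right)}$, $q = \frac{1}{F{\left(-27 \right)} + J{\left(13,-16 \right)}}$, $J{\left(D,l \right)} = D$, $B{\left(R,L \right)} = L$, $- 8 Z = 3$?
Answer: $\frac{20047049}{64} \approx 3.1324 \cdot 10^{5}$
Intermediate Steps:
$Z = - \frac{3}{8}$ ($Z = \left(- \frac{1}{8}\right) 3 = - \frac{3}{8} \approx -0.375$)
$q = \frac{1}{48}$ ($q = \frac{1}{35 + 13} = \frac{1}{48} \approx 0.020833$)
$a{\left(X,H \right)} = \frac{9}{64}$ ($a{\left(X,H \right)} = \left(- \frac{3}{8}\right)^{2} = \frac{9}{64}$)
$y = 313235$ ($y = 5 \left(211 \cdot 295 + 402\right) = 5 \left(62245 + 402\right) = 5 \cdot 62647 = 313235$)
$y + a{\left(q,20 \right)} = 313235 + \frac{9}{64} = \frac{20047049}{64}$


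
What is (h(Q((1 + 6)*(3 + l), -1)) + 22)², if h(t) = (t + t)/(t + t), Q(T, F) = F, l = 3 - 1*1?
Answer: 529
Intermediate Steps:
l = 2 (l = 3 - 1 = 2)
h(t) = 1 (h(t) = (2*t)/((2*t)) = (2*t)*(1/(2*t)) = 1)
(h(Q((1 + 6)*(3 + l), -1)) + 22)² = (1 + 22)² = 23² = 529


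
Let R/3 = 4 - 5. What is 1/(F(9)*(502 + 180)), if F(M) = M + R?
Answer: 1/4092 ≈ 0.00024438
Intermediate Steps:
R = -3 (R = 3*(4 - 5) = 3*(-1) = -3)
F(M) = -3 + M (F(M) = M - 3 = -3 + M)
1/(F(9)*(502 + 180)) = 1/((-3 + 9)*(502 + 180)) = 1/(6*682) = 1/4092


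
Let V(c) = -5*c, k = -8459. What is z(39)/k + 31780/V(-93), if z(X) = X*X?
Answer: 53623951/786687 ≈ 68.164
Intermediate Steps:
z(X) = X²
z(39)/k + 31780/V(-93) = 39²/(-8459) + 31780/((-5*(-93))) = 1521*(-1/8459) + 31780/465 = -1521/8459 + 31780*(1/465) = -1521/8459 + 6356/93 = 53623951/786687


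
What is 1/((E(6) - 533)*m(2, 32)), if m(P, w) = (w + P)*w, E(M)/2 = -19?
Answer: -1/621248 ≈ -1.6097e-6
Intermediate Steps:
E(M) = -38 (E(M) = 2*(-19) = -38)
m(P, w) = w*(P + w) (m(P, w) = (P + w)*w = w*(P + w))
1/((E(6) - 533)*m(2, 32)) = 1/((-38 - 533)*((32*(2 + 32)))) = 1/((-571)*((32*34))) = -1/571/1088 = -1/571*1/1088 = -1/621248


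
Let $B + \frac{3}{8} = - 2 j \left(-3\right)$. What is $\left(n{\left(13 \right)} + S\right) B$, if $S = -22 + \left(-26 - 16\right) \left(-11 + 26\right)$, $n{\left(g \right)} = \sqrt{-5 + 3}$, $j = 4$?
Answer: $- \frac{30807}{2} + \frac{189 i \sqrt{2}}{8} \approx -15404.0 + 33.411 i$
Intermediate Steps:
$n{\left(g \right)} = i \sqrt{2}$ ($n{\left(g \right)} = \sqrt{-2} = i \sqrt{2}$)
$B = \frac{189}{8}$ ($B = - \frac{3}{8} + \left(-2\right) 4 \left(-3\right) = - \frac{3}{8} - -24 = - \frac{3}{8} + 24 = \frac{189}{8} \approx 23.625$)
$S = -652$ ($S = -22 - 630 = -652$)
$\left(n{\left(13 \right)} + S\right) B = \left(i \sqrt{2} - 652\right) \frac{189}{8} = \left(-652 + i \sqrt{2}\right) \frac{189}{8} = - \frac{30807}{2} + \frac{189 i \sqrt{2}}{8}$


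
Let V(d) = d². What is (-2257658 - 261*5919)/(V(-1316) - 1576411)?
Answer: -3802517/155445 ≈ -24.462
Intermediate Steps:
(-2257658 - 261*5919)/(V(-1316) - 1576411) = (-2257658 - 261*5919)/((-1316)² - 1576411) = (-2257658 - 1544859)/(1731856 - 1576411) = -3802517/155445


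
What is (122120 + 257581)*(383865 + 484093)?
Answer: 329564520558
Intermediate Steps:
(122120 + 257581)*(383865 + 484093) = 379701*867958 = 329564520558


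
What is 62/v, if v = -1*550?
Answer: -31/275 ≈ -0.11273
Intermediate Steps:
v = -550
62/v = 62/(-550) = 62*(-1/550) = -31/275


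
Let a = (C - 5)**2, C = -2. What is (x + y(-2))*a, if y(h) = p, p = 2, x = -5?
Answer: -147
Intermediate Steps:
a = 49 (a = (-2 - 5)**2 = (-7)**2 = 49)
y(h) = 2
(x + y(-2))*a = (-5 + 2)*49 = -3*49 = -147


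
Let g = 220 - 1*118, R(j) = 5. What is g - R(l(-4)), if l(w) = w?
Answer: 97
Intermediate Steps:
g = 102 (g = 220 - 118 = 102)
g - R(l(-4)) = 102 - 1*5 = 102 - 5 = 97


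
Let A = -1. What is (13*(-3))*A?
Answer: 39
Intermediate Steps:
(13*(-3))*A = (13*(-3))*(-1) = -39*(-1) = 39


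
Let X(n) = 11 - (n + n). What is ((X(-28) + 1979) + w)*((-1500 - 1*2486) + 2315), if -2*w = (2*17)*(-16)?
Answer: -3873378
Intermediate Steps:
X(n) = 11 - 2*n
w = 272 (w = -2*17*(-16)/2 = -17*(-16) = -½*(-544) = 272)
((X(-28) + 1979) + w)*((-1500 - 1*2486) + 2315) = (((11 - 2*(-28)) + 1979) + 272)*((-1500 - 1*2486) + 2315) = (((11 + 56) + 1979) + 272)*((-1500 - 2486) + 2315) = ((67 + 1979) + 272)*(-3986 + 2315) = (2046 + 272)*(-1671) = 2318*(-1671) = -3873378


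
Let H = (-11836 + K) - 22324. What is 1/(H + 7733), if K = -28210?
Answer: -1/54637 ≈ -1.8303e-5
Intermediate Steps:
H = -62370 (H = (-11836 - 28210) - 22324 = -40046 - 22324 = -62370)
1/(H + 7733) = 1/(-62370 + 7733) = 1/(-54637) = -1/54637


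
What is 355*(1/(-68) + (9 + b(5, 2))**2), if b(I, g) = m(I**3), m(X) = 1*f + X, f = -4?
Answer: 407965645/68 ≈ 5.9995e+6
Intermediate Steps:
m(X) = -4 + X (m(X) = 1*(-4) + X = -4 + X)
b(I, g) = -4 + I**3
355*(1/(-68) + (9 + b(5, 2))**2) = 355*(1/(-68) + (9 + (-4 + 5**3))**2) = 355*(-1/68 + (9 + (-4 + 125))**2) = 355*(-1/68 + (9 + 121)**2) = 355*(-1/68 + 130**2) = 355*(-1/68 + 16900) = 355*(1149199/68) = 407965645/68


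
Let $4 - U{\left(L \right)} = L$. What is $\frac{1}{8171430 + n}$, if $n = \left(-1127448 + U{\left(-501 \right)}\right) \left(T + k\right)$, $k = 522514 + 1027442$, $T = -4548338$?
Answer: $\frac{1}{3379013777656} \approx 2.9594 \cdot 10^{-13}$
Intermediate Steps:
$U{\left(L \right)} = 4 - L$
$k = 1549956$
$n = 3379005606226$ ($n = \left(-1127448 + \left(4 - -501\right)\right) \left(-4548338 + 1549956\right) = \left(-1127448 + \left(4 + 501\right)\right) \left(-2998382\right) = \left(-1127448 + 505\right) \left(-2998382\right) = \left(-1126943\right) \left(-2998382\right) = 3379005606226$)
$\frac{1}{8171430 + n} = \frac{1}{8171430 + 3379005606226} = \frac{1}{3379013777656}$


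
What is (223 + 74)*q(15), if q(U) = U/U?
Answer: 297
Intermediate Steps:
q(U) = 1
(223 + 74)*q(15) = (223 + 74)*1 = 297*1 = 297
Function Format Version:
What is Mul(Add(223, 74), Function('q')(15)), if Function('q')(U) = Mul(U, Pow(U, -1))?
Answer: 297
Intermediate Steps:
Function('q')(U) = 1
Mul(Add(223, 74), Function('q')(15)) = Mul(Add(223, 74), 1) = Mul(297, 1) = 297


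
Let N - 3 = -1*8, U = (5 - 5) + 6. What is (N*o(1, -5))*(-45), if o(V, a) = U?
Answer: 1350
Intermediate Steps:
U = 6 (U = 0 + 6 = 6)
N = -5 (N = 3 - 1*8 = 3 - 8 = -5)
o(V, a) = 6
(N*o(1, -5))*(-45) = -5*6*(-45) = -30*(-45) = 1350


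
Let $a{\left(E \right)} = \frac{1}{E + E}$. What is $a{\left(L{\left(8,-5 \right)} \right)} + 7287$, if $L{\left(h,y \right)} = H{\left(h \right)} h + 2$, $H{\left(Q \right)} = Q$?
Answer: $\frac{961885}{132} \approx 7287.0$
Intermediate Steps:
$L{\left(h,y \right)} = 2 + h^{2}$ ($L{\left(h,y \right)} = h h + 2 = h^{2} + 2 = 2 + h^{2}$)
$a{\left(E \right)} = \frac{1}{2 E}$
$a{\left(L{\left(8,-5 \right)} \right)} + 7287 = \frac{1}{2 \left(2 + 8^{2}\right)} + 7287 = \frac{1}{2 \left(2 + 64\right)} + 7287 = \frac{1}{2 \cdot 66} + 7287 = \frac{1}{2} \cdot \frac{1}{66} + 7287 = \frac{1}{132} + 7287 = \frac{961885}{132}$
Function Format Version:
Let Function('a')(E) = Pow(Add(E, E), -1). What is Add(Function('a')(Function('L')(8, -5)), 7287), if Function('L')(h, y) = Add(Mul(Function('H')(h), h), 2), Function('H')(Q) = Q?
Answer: Rational(961885, 132) ≈ 7287.0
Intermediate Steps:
Function('L')(h, y) = Add(2, Pow(h, 2)) (Function('L')(h, y) = Add(Mul(h, h), 2) = Add(Pow(h, 2), 2) = Add(2, Pow(h, 2)))
Function('a')(E) = Mul(Rational(1, 2), Pow(E, -1)) (Function('a')(E) = Pow(Mul(2, E), -1) = Mul(Rational(1, 2), Pow(E, -1)))
Add(Function('a')(Function('L')(8, -5)), 7287) = Add(Mul(Rational(1, 2), Pow(Add(2, Pow(8, 2)), -1)), 7287) = Add(Mul(Rational(1, 2), Pow(Add(2, 64), -1)), 7287) = Add(Mul(Rational(1, 2), Pow(66, -1)), 7287) = Add(Mul(Rational(1, 2), Rational(1, 66)), 7287) = Add(Rational(1, 132), 7287) = Rational(961885, 132)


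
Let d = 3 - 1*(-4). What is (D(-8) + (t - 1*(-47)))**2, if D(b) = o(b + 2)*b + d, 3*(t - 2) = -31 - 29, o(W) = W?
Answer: 7056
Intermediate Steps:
d = 7 (d = 3 + 4 = 7)
t = -18 (t = 2 + (-31 - 29)/3 = 2 + (1/3)*(-60) = 2 - 20 = -18)
D(b) = 7 + b*(2 + b) (D(b) = (b + 2)*b + 7 = (2 + b)*b + 7 = b*(2 + b) + 7 = 7 + b*(2 + b))
(D(-8) + (t - 1*(-47)))**2 = ((7 - 8*(2 - 8)) + (-18 - 1*(-47)))**2 = ((7 - 8*(-6)) + (-18 + 47))**2 = ((7 + 48) + 29)**2 = (55 + 29)**2 = 84**2 = 7056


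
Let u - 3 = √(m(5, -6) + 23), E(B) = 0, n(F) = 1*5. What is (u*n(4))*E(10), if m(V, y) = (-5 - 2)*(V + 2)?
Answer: 0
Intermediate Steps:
n(F) = 5
m(V, y) = -14 - 7*V (m(V, y) = -7*(2 + V) = -14 - 7*V)
u = 3 + I*√26 (u = 3 + √((-14 - 7*5) + 23) = 3 + √((-14 - 35) + 23) = 3 + √(-49 + 23) = 3 + √(-26) = 3 + I*√26 ≈ 3.0 + 5.099*I)
(u*n(4))*E(10) = ((3 + I*√26)*5)*0 = (15 + 5*I*√26)*0 = 0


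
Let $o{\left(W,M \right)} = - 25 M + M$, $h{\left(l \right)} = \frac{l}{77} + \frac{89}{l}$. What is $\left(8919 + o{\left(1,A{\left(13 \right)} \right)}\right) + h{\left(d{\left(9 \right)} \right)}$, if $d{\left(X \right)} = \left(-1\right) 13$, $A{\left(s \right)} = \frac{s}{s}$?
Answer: $\frac{8896873}{1001} \approx 8888.0$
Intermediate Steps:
$A{\left(s \right)} = 1$
$d{\left(X \right)} = -13$
$h{\left(l \right)} = \frac{89}{l} + \frac{l}{77}$ ($h{\left(l \right)} = l \frac{1}{77} + \frac{89}{l} = \frac{l}{77} + \frac{89}{l} = \frac{89}{l} + \frac{l}{77}$)
$o{\left(W,M \right)} = - 24 M$
$\left(8919 + o{\left(1,A{\left(13 \right)} \right)}\right) + h{\left(d{\left(9 \right)} \right)} = \left(8919 - 24\right) + \left(\frac{89}{-13} + \frac{1}{77} \left(-13\right)\right) = \left(8919 - 24\right) + \left(89 \left(- \frac{1}{13}\right) - \frac{13}{77}\right) = 8895 - \frac{7022}{1001} = \frac{8896873}{1001}$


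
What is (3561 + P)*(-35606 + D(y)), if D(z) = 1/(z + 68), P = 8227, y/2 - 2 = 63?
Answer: -41552623378/99 ≈ -4.1972e+8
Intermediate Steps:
y = 130 (y = 4 + 2*63 = 4 + 126 = 130)
D(z) = 1/(68 + z)
(3561 + P)*(-35606 + D(y)) = (3561 + 8227)*(-35606 + 1/(68 + 130)) = 11788*(-35606 + 1/198) = 11788*(-7049987/198) = -41552623378/99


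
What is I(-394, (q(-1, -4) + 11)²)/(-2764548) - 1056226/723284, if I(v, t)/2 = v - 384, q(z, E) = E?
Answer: -364857755743/249944166954 ≈ -1.4598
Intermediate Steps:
I(v, t) = -768 + 2*v (I(v, t) = 2*(v - 384) = 2*(-384 + v) = -768 + 2*v)
I(-394, (q(-1, -4) + 11)²)/(-2764548) - 1056226/723284 = (-768 + 2*(-394))/(-2764548) - 1056226/723284 = (-768 - 788)*(-1/2764548) - 1056226*1/723284 = -1556*(-1/2764548) - 528113/361642 = 389/691137 - 528113/361642 = -364857755743/249944166954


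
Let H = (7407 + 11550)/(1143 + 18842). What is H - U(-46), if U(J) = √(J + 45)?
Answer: 18957/19985 - I ≈ 0.94856 - 1.0*I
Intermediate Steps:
U(J) = √(45 + J)
H = 18957/19985 ≈ 0.94856
H - U(-46) = 18957/19985 - √(45 - 46) = 18957/19985 - √(-1) = 18957/19985 - I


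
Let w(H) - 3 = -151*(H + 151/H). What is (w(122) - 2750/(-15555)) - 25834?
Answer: -276503917/6222 ≈ -44440.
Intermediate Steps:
w(H) = 3 - 22801/H - 151*H (w(H) = 3 - 151*(H + 151/H) = 3 + (-22801/H - 151*H) = 3 - 22801/H - 151*H)
(w(122) - 2750/(-15555)) - 25834 = ((3 - 22801/122 - 151*122) - 2750/(-15555)) - 25834 = ((3 - 22801*1/122 - 18422) - 2750*(-1/15555)) - 25834 = ((3 - 22801/122 - 18422) + 550/3111) - 25834 = (-2269919/122 + 550/3111) - 25834 = -115764769/6222 - 25834 = -276503917/6222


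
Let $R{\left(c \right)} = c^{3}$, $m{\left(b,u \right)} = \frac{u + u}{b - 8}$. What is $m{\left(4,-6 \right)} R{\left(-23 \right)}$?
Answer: $-36501$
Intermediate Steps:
$m{\left(b,u \right)} = \frac{2 u}{-8 + b}$
$m{\left(4,-6 \right)} R{\left(-23 \right)} = 2 \left(-6\right) \frac{1}{-8 + 4} \left(-23\right)^{3} = 2 \left(-6\right) \frac{1}{-4} \left(-12167\right) = 2 \left(-6\right) \left(- \frac{1}{4}\right) \left(-12167\right) = 3 \left(-12167\right) = -36501$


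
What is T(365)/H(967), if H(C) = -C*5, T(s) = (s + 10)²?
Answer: -28125/967 ≈ -29.085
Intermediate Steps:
T(s) = (10 + s)²
H(C) = -5*C
T(365)/H(967) = (10 + 365)²/((-5*967)) = 375²/(-4835) = 140625*(-1/4835) = -28125/967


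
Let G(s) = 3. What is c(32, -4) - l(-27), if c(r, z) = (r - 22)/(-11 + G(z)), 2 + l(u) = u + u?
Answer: 219/4 ≈ 54.750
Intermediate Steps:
l(u) = -2 + 2*u (l(u) = -2 + (u + u) = -2 + 2*u)
c(r, z) = 11/4 - r/8 (c(r, z) = (r - 22)/(-11 + 3) = (-22 + r)/(-8) = (-22 + r)*(-⅛) = 11/4 - r/8)
c(32, -4) - l(-27) = (11/4 - ⅛*32) - (-2 + 2*(-27)) = (11/4 - 4) - (-2 - 54) = -5/4 - 1*(-56) = -5/4 + 56 = 219/4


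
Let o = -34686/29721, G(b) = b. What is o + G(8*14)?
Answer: 1098022/9907 ≈ 110.83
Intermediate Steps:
o = -11562/9907 (o = -34686*1/29721 = -11562/9907 ≈ -1.1671)
o + G(8*14) = -11562/9907 + 8*14 = -11562/9907 + 112 = 1098022/9907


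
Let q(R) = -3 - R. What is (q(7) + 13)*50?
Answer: 150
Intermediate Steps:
(q(7) + 13)*50 = ((-3 - 1*7) + 13)*50 = ((-3 - 7) + 13)*50 = (-10 + 13)*50 = 3*50 = 150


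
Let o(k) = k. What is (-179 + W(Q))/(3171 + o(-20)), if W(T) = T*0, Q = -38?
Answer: -179/3151 ≈ -0.056807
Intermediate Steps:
W(T) = 0
(-179 + W(Q))/(3171 + o(-20)) = (-179 + 0)/(3171 - 20) = -179/3151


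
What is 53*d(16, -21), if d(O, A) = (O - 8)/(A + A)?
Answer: -212/21 ≈ -10.095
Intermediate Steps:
d(O, A) = (-8 + O)/(2*A) (d(O, A) = (-8 + O)/((2*A)) = (-8 + O)*(1/(2*A)) = (-8 + O)/(2*A))
53*d(16, -21) = 53*((½)*(-8 + 16)/(-21)) = 53*((½)*(-1/21)*8) = 53*(-4/21) = -212/21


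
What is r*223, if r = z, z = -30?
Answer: -6690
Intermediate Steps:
r = -30
r*223 = -30*223 = -6690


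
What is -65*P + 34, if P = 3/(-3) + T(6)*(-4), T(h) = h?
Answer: 1659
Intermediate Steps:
P = -25 (P = 3/(-3) + 6*(-4) = 3*(-⅓) - 24 = -1 - 24 = -25)
-65*P + 34 = -65*(-25) + 34 = 1625 + 34 = 1659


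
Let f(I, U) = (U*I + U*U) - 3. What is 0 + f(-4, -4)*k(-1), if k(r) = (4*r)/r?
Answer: 116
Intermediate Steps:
f(I, U) = -3 + U**2 + I*U (f(I, U) = (I*U + U**2) - 3 = (U**2 + I*U) - 3 = -3 + U**2 + I*U)
k(r) = 4
0 + f(-4, -4)*k(-1) = 0 + (-3 + (-4)**2 - 4*(-4))*4 = 0 + (-3 + 16 + 16)*4 = 0 + 29*4 = 0 + 116 = 116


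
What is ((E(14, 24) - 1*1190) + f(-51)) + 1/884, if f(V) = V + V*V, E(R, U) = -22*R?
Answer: 929969/884 ≈ 1052.0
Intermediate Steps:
f(V) = V + V**2
((E(14, 24) - 1*1190) + f(-51)) + 1/884 = ((-22*14 - 1*1190) - 51*(1 - 51)) + 1/884 = ((-308 - 1190) - 51*(-50)) + 1/884 = (-1498 + 2550) + 1/884 = 1052 + 1/884 = 929969/884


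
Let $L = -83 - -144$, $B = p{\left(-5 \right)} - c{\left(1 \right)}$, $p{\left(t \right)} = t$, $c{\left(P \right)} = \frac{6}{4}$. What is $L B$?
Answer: $- \frac{793}{2} \approx -396.5$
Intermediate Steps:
$c{\left(P \right)} = \frac{3}{2}$ ($c{\left(P \right)} = 6 \cdot \frac{1}{4} = \frac{3}{2}$)
$B = - \frac{13}{2}$ ($B = -5 - \frac{3}{2} = - \frac{13}{2} \approx -6.5$)
$L = 61$ ($L = -83 + 144 = 61$)
$L B = 61 \left(- \frac{13}{2}\right) = - \frac{793}{2}$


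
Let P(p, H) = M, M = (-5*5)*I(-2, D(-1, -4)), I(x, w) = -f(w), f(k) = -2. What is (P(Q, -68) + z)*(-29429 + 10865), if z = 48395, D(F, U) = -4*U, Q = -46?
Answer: -897476580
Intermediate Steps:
I(x, w) = 2 (I(x, w) = -1*(-2) = 2)
M = -50 (M = -5*5*2 = -25*2 = -50)
P(p, H) = -50
(P(Q, -68) + z)*(-29429 + 10865) = (-50 + 48395)*(-29429 + 10865) = 48345*(-18564) = -897476580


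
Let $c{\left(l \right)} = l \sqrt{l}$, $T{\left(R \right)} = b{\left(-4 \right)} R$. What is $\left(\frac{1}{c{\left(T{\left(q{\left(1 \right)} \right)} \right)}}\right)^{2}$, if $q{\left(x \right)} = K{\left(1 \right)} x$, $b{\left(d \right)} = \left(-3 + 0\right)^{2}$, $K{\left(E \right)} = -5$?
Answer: $- \frac{1}{91125} \approx -1.0974 \cdot 10^{-5}$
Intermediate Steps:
$b{\left(d \right)} = 9$ ($b{\left(d \right)} = \left(-3\right)^{2} = 9$)
$q{\left(x \right)} = - 5 x$
$T{\left(R \right)} = 9 R$
$c{\left(l \right)} = l^{\frac{3}{2}}$
$\left(\frac{1}{c{\left(T{\left(q{\left(1 \right)} \right)} \right)}}\right)^{2} = \left(\frac{1}{\left(9 \left(\left(-5\right) 1\right)\right)^{\frac{3}{2}}}\right)^{2} = \left(\frac{1}{\left(9 \left(-5\right)\right)^{\frac{3}{2}}}\right)^{2} = \left(\frac{1}{\left(-45\right)^{\frac{3}{2}}}\right)^{2} = \left(\frac{1}{\left(-135\right) i \sqrt{5}}\right)^{2} = \left(\frac{i \sqrt{5}}{675}\right)^{2} = - \frac{1}{91125}$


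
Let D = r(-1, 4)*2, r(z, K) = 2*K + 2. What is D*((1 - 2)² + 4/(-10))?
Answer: 12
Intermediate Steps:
r(z, K) = 2 + 2*K
D = 20 (D = (2 + 2*4)*2 = (2 + 8)*2 = 10*2 = 20)
D*((1 - 2)² + 4/(-10)) = 20*((1 - 2)² + 4/(-10)) = 20*((-1)² + 4*(-⅒)) = 20*(1 - ⅖) = 20*(⅗) = 12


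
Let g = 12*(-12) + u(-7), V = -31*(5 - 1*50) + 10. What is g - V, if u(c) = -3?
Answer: -1552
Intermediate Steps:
V = 1405 (V = -31*(5 - 50) + 10 = -31*(-45) + 10 = 1395 + 10 = 1405)
g = -147 (g = 12*(-12) - 3 = -144 - 3 = -147)
g - V = -147 - 1*1405 = -147 - 1405 = -1552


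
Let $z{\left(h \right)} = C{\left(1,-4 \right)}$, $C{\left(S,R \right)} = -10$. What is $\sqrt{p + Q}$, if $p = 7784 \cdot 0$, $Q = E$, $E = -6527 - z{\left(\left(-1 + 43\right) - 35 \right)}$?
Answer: $7 i \sqrt{133} \approx 80.728 i$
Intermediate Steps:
$z{\left(h \right)} = -10$
$E = -6517$ ($E = -6527 - -10 = -6527 + 10 = -6517$)
$Q = -6517$
$p = 0$
$\sqrt{p + Q} = \sqrt{0 - 6517} = \sqrt{-6517} = 7 i \sqrt{133}$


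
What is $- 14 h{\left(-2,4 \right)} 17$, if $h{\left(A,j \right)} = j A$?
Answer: $1904$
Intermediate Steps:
$h{\left(A,j \right)} = A j$
$- 14 h{\left(-2,4 \right)} 17 = - 14 \left(\left(-2\right) 4\right) 17 = \left(-14\right) \left(-8\right) 17 = 112 \cdot 17 = 1904$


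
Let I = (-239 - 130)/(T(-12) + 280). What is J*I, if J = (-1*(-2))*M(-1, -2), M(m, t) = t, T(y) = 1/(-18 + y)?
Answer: 44280/8399 ≈ 5.2721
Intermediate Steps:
I = -11070/8399 (I = (-239 - 130)/(1/(-18 - 12) + 280) = -369/(1/(-30) + 280) = -369/(-1/30 + 280) = -369/8399/30 = -369*30/8399 = -11070/8399 ≈ -1.3180)
J = -4 (J = -1*(-2)*(-2) = 2*(-2) = -4)
J*I = -4*(-11070/8399) = 44280/8399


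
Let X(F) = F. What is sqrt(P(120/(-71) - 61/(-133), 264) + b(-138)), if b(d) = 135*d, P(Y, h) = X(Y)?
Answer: I*sqrt(1661351551517)/9443 ≈ 136.5*I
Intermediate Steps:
P(Y, h) = Y
sqrt(P(120/(-71) - 61/(-133), 264) + b(-138)) = sqrt((120/(-71) - 61/(-133)) + 135*(-138)) = sqrt((120*(-1/71) - 61*(-1/133)) - 18630) = sqrt((-120/71 + 61/133) - 18630) = sqrt(-11629/9443 - 18630) = sqrt(-175934719/9443) = I*sqrt(1661351551517)/9443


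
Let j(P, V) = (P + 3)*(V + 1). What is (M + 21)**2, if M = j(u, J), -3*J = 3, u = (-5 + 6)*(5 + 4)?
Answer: 441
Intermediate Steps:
u = 9 (u = 1*9 = 9)
J = -1 (J = -1/3*3 = -1)
j(P, V) = (1 + V)*(3 + P) (j(P, V) = (3 + P)*(1 + V) = (1 + V)*(3 + P))
M = 0 (M = 3 + 9 + 3*(-1) + 9*(-1) = 3 + 9 - 3 - 9 = 0)
(M + 21)**2 = (0 + 21)**2 = 21**2 = 441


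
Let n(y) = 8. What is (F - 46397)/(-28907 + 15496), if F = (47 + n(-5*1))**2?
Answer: 43372/13411 ≈ 3.2341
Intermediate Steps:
F = 3025 (F = (47 + 8)**2 = 55**2 = 3025)
(F - 46397)/(-28907 + 15496) = (3025 - 46397)/(-28907 + 15496) = -43372/(-13411) = -43372*(-1/13411) = 43372/13411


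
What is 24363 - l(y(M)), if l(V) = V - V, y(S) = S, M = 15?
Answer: 24363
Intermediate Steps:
l(V) = 0
24363 - l(y(M)) = 24363 - 1*0 = 24363 + 0 = 24363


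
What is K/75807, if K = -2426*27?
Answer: -7278/8423 ≈ -0.86406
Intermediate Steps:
K = -65502
K/75807 = -65502/75807 = -65502*1/75807 = -7278/8423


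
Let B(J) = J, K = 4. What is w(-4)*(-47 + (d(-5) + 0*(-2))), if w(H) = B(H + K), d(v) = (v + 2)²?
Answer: 0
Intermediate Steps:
d(v) = (2 + v)²
w(H) = 4 + H (w(H) = H + 4 = 4 + H)
w(-4)*(-47 + (d(-5) + 0*(-2))) = (4 - 4)*(-47 + ((2 - 5)² + 0*(-2))) = 0*(-47 + ((-3)² + 0)) = 0*(-47 + (9 + 0)) = 0*(-47 + 9) = 0*(-38) = 0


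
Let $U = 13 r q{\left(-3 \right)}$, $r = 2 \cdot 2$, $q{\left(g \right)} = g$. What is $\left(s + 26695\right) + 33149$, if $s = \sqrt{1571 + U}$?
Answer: $59844 + \sqrt{1415} \approx 59882.0$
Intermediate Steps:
$r = 4$
$U = -156$ ($U = 13 \cdot 4 \left(-3\right) = 52 \left(-3\right) = -156$)
$s = \sqrt{1415}$ ($s = \sqrt{1571 - 156} = \sqrt{1415} \approx 37.616$)
$\left(s + 26695\right) + 33149 = \left(\sqrt{1415} + 26695\right) + 33149 = \left(26695 + \sqrt{1415}\right) + 33149 = 59844 + \sqrt{1415}$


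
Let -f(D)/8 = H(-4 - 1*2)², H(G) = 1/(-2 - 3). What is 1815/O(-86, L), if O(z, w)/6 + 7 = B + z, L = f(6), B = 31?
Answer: -605/124 ≈ -4.8790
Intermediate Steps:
H(G) = -⅕ (H(G) = 1/(-5) = -⅕)
f(D) = -8/25 (f(D) = -8*(-⅕)² = -8*1/25 = -8/25)
L = -8/25 ≈ -0.32000
O(z, w) = 144 + 6*z (O(z, w) = -42 + 6*(31 + z) = -42 + (186 + 6*z) = 144 + 6*z)
1815/O(-86, L) = 1815/(144 + 6*(-86)) = 1815/(144 - 516) = 1815/(-372) = 1815*(-1/372) = -605/124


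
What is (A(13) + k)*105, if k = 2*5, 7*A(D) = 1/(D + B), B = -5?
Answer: 8415/8 ≈ 1051.9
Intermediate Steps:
A(D) = 1/(7*(-5 + D)) (A(D) = 1/(7*(D - 5)) = 1/(7*(-5 + D)))
k = 10
(A(13) + k)*105 = (1/(7*(-5 + 13)) + 10)*105 = ((⅐)/8 + 10)*105 = ((⅐)*(⅛) + 10)*105 = (1/56 + 10)*105 = (561/56)*105 = 8415/8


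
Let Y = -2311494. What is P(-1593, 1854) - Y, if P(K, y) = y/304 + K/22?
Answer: 3864707097/1672 ≈ 2.3114e+6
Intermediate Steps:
P(K, y) = K/22 + y/304 (P(K, y) = y*(1/304) + K*(1/22) = y/304 + K/22 = K/22 + y/304)
P(-1593, 1854) - Y = ((1/22)*(-1593) + (1/304)*1854) - 1*(-2311494) = (-1593/22 + 927/152) + 2311494 = -110871/1672 + 2311494 = 3864707097/1672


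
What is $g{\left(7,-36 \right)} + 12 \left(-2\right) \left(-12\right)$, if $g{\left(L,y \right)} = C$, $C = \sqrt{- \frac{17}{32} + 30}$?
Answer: $288 + \frac{\sqrt{1886}}{8} \approx 293.43$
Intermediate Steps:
$C = \frac{\sqrt{1886}}{8}$ ($C = \sqrt{\left(-17\right) \frac{1}{32} + 30} = \sqrt{- \frac{17}{32} + 30} = \sqrt{\frac{943}{32}} = \frac{\sqrt{1886}}{8} \approx 5.4285$)
$g{\left(L,y \right)} = \frac{\sqrt{1886}}{8}$
$g{\left(7,-36 \right)} + 12 \left(-2\right) \left(-12\right) = \frac{\sqrt{1886}}{8} + 12 \left(-2\right) \left(-12\right) = \frac{\sqrt{1886}}{8} - -288 = \frac{\sqrt{1886}}{8} + 288 = 288 + \frac{\sqrt{1886}}{8}$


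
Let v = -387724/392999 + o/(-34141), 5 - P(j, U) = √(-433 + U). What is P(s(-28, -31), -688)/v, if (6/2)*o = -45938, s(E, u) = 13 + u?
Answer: -40252136577/4331653438 + 40252136577*I*√1121/21658267190 ≈ -9.2926 + 62.225*I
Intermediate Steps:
o = -45938/3 (o = (⅓)*(-45938) = -45938/3 ≈ -15313.)
P(j, U) = 5 - √(-433 + U)
v = -21658267190/40252136577 (v = -387724/392999 - 45938/3/(-34141) = -387724*1/392999 - 45938/3*(-1/34141) = -387724/392999 + 45938/102423 = -21658267190/40252136577 ≈ -0.53806)
P(s(-28, -31), -688)/v = (5 - √(-433 - 688))/(-21658267190/40252136577) = (5 - √(-1121))*(-40252136577/21658267190) = (5 - I*√1121)*(-40252136577/21658267190) = -40252136577/4331653438 + 40252136577*I*√1121/21658267190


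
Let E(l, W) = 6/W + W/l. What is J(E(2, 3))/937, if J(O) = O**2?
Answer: 49/3748 ≈ 0.013074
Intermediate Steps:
J(E(2, 3))/937 = (6/3 + 3/2)**2/937 = (6*(1/3) + 3*(1/2))**2*(1/937) = (2 + 3/2)**2*(1/937) = (7/2)**2*(1/937) = (49/4)*(1/937) = 49/3748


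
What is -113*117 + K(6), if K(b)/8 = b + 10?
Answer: -13093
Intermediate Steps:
K(b) = 80 + 8*b (K(b) = 8*(b + 10) = 8*(10 + b) = 80 + 8*b)
-113*117 + K(6) = -113*117 + (80 + 8*6) = -13221 + (80 + 48) = -13221 + 128 = -13093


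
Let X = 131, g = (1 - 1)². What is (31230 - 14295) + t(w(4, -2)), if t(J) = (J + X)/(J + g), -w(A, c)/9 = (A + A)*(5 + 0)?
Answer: 6096829/360 ≈ 16936.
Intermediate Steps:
w(A, c) = -90*A (w(A, c) = -9*(A + A)*(5 + 0) = -9*2*A*5 = -90*A)
g = 0 (g = 0² = 0)
t(J) = (131 + J)/J (t(J) = (J + 131)/(J + 0) = (131 + J)/J)
(31230 - 14295) + t(w(4, -2)) = (31230 - 14295) + (131 - 90*4)/((-90*4)) = 16935 + (131 - 360)/(-360) = 16935 - 1/360*(-229) = 16935 + 229/360 = 6096829/360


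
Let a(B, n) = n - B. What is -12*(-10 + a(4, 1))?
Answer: 156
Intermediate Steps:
-12*(-10 + a(4, 1)) = -12*(-10 + (1 - 1*4)) = -12*(-10 + (1 - 4)) = -12*(-10 - 3) = -12*(-13) = -2*(-78) = 156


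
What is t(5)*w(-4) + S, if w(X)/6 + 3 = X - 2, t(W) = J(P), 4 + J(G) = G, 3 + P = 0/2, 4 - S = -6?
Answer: 388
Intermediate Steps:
S = 10 (S = 4 - 1*(-6) = 4 + 6 = 10)
P = -3 (P = -3 + 0/2 = -3 + 0*(½) = -3 + 0 = -3)
J(G) = -4 + G
t(W) = -7 (t(W) = -4 - 3 = -7)
w(X) = -30 + 6*X (w(X) = -18 + 6*(X - 2) = -18 + 6*(-2 + X) = -18 + (-12 + 6*X) = -30 + 6*X)
t(5)*w(-4) + S = -7*(-30 + 6*(-4)) + 10 = -7*(-30 - 24) + 10 = -7*(-54) + 10 = 378 + 10 = 388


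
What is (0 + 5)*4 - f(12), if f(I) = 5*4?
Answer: 0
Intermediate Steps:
f(I) = 20
(0 + 5)*4 - f(12) = (0 + 5)*4 - 1*20 = 5*4 - 20 = 20 - 20 = 0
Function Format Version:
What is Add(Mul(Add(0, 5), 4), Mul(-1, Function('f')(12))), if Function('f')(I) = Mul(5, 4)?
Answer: 0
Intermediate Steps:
Function('f')(I) = 20
Add(Mul(Add(0, 5), 4), Mul(-1, Function('f')(12))) = Add(Mul(Add(0, 5), 4), Mul(-1, 20)) = Add(Mul(5, 4), -20) = Add(20, -20) = 0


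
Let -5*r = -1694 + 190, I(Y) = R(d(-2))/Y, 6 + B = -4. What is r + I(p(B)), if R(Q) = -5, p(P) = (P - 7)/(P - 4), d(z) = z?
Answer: 25218/85 ≈ 296.68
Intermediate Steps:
B = -10 (B = -6 - 4 = -10)
p(P) = (-7 + P)/(-4 + P)
I(Y) = -5/Y
r = 1504/5 (r = -(-1694 + 190)/5 = -⅕*(-1504) = 1504/5 ≈ 300.80)
r + I(p(B)) = 1504/5 - 5*(-4 - 10)/(-7 - 10) = 1504/5 - 5/(-17/(-14)) = 1504/5 - 5/((-1/14*(-17))) = 1504/5 - 5/17/14 = 1504/5 - 5*14/17 = 1504/5 - 70/17 = 25218/85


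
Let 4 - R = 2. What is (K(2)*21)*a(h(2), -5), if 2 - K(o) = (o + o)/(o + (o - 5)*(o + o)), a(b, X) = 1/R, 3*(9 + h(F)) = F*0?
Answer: 126/5 ≈ 25.200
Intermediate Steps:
h(F) = -9 (h(F) = -9 + (F*0)/3 = -9 + (⅓)*0 = -9 + 0 = -9)
R = 2 (R = 4 - 1*2 = 4 - 2 = 2)
a(b, X) = ½ (a(b, X) = 1/2 = ½)
K(o) = 2 - 2*o/(o + 2*o*(-5 + o)) (K(o) = 2 - (o + o)/(o + (o - 5)*(o + o)) = 2 - 2*o/(o + (-5 + o)*(2*o)) = 2 - 2*o/(o + 2*o*(-5 + o)))
(K(2)*21)*a(h(2), -5) = ((4*(-5 + 2)/(-9 + 2*2))*21)*(½) = ((4*(-3)/(-9 + 4))*21)*(½) = ((4*(-3)/(-5))*21)*(½) = ((4*(-⅕)*(-3))*21)*(½) = ((12/5)*21)*(½) = (252/5)*(½) = 126/5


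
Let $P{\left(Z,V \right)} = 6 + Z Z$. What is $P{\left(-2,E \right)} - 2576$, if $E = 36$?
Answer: $-2566$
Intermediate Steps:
$P{\left(Z,V \right)} = 6 + Z^{2}$
$P{\left(-2,E \right)} - 2576 = \left(6 + \left(-2\right)^{2}\right) - 2576 = \left(6 + 4\right) - 2576 = 10 - 2576 = -2566$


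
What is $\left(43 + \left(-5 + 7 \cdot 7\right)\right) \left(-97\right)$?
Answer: $-8439$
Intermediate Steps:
$\left(43 + \left(-5 + 7 \cdot 7\right)\right) \left(-97\right) = \left(43 + \left(-5 + 49\right)\right) \left(-97\right) = \left(43 + 44\right) \left(-97\right) = 87 \left(-97\right) = -8439$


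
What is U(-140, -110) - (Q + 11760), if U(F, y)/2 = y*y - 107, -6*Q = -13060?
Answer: 30148/3 ≈ 10049.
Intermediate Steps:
Q = 6530/3 (Q = -⅙*(-13060) = 6530/3 ≈ 2176.7)
U(F, y) = -214 + 2*y² (U(F, y) = 2*(y*y - 107) = 2*(y² - 107) = 2*(-107 + y²) = -214 + 2*y²)
U(-140, -110) - (Q + 11760) = (-214 + 2*(-110)²) - (6530/3 + 11760) = (-214 + 2*12100) - 1*41810/3 = (-214 + 24200) - 41810/3 = 23986 - 41810/3 = 30148/3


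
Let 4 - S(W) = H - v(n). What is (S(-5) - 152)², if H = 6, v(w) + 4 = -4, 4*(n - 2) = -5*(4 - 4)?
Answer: 26244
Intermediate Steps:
n = 2 (n = 2 + (-5*(4 - 4))/4 = 2 + (-5*0)/4 = 2 + (¼)*0 = 2 + 0 = 2)
v(w) = -8 (v(w) = -4 - 4 = -8)
S(W) = -10 (S(W) = 4 - (6 - 1*(-8)) = 4 - (6 + 8) = 4 - 1*14 = 4 - 14 = -10)
(S(-5) - 152)² = (-10 - 152)² = (-162)² = 26244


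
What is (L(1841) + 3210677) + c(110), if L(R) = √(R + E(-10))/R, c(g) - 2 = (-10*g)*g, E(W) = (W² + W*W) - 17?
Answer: 3089679 + 2*√506/1841 ≈ 3.0897e+6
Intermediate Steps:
E(W) = -17 + 2*W² (E(W) = (W² + W²) - 17 = 2*W² - 17 = -17 + 2*W²)
c(g) = 2 - 10*g² (c(g) = 2 + (-10*g)*g = 2 - 10*g²)
L(R) = √(183 + R)/R (L(R) = √(R + (-17 + 2*(-10)²))/R = √(R + (-17 + 2*100))/R = √(R + (-17 + 200))/R = √(R + 183)/R = √(183 + R)/R)
(L(1841) + 3210677) + c(110) = (√(183 + 1841)/1841 + 3210677) + (2 - 10*110²) = (√2024/1841 + 3210677) + (2 - 10*12100) = ((2*√506)/1841 + 3210677) + (2 - 121000) = (2*√506/1841 + 3210677) - 120998 = (3210677 + 2*√506/1841) - 120998 = 3089679 + 2*√506/1841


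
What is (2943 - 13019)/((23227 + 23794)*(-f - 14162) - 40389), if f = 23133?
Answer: 2519/438422146 ≈ 5.7456e-6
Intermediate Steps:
(2943 - 13019)/((23227 + 23794)*(-f - 14162) - 40389) = (2943 - 13019)/((23227 + 23794)*(-1*23133 - 14162) - 40389) = -10076/(47021*(-23133 - 14162) - 40389) = -10076/(47021*(-37295) - 40389) = -10076/(-1753648195 - 40389) = -10076/(-1753688584) = -10076*(-1/1753688584) = 2519/438422146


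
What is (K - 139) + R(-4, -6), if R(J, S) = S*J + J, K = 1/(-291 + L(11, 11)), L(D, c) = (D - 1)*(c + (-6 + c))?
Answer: -15590/131 ≈ -119.01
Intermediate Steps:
L(D, c) = (-1 + D)*(-6 + 2*c)
K = -1/131 (K = 1/(-291 + (6 - 6*11 - 2*11 + 2*11*11)) = 1/(-291 + (6 - 66 - 22 + 242)) = 1/(-291 + 160) = 1/(-131) = -1/131 ≈ -0.0076336)
R(J, S) = J + J*S (R(J, S) = J*S + J = J + J*S)
(K - 139) + R(-4, -6) = (-1/131 - 139) - 4*(1 - 6) = -18210/131 - 4*(-5) = -18210/131 + 20 = -15590/131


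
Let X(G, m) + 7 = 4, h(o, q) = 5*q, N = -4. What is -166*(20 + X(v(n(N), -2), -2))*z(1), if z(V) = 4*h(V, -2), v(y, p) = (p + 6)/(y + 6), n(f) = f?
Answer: 112880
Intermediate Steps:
v(y, p) = (6 + p)/(6 + y)
z(V) = -40 (z(V) = 4*(5*(-2)) = 4*(-10) = -40)
X(G, m) = -3 (X(G, m) = -7 + 4 = -3)
-166*(20 + X(v(n(N), -2), -2))*z(1) = -166*(20 - 3)*(-40) = -2822*(-40) = -166*(-680) = 112880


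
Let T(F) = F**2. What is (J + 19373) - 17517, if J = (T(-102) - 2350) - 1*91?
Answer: 9819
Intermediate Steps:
J = 7963 (J = ((-102)**2 - 2350) - 1*91 = (10404 - 2350) - 91 = 8054 - 91 = 7963)
(J + 19373) - 17517 = (7963 + 19373) - 17517 = 27336 - 17517 = 9819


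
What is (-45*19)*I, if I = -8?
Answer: 6840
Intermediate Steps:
(-45*19)*I = -45*19*(-8) = -855*(-8) = 6840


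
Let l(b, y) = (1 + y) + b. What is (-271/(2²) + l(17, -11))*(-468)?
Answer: 28431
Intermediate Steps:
l(b, y) = 1 + b + y
(-271/(2²) + l(17, -11))*(-468) = (-271/(2²) + (1 + 17 - 11))*(-468) = (-271/4 + 7)*(-468) = -243/4*(-468) = 28431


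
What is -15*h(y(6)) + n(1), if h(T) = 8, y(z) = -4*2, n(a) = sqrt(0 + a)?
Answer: -119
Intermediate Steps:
n(a) = sqrt(a)
y(z) = -8
-15*h(y(6)) + n(1) = -15*8 + sqrt(1) = -120 + 1 = -119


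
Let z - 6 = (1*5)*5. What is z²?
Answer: 961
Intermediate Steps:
z = 31 (z = 6 + (1*5)*5 = 6 + 5*5 = 6 + 25 = 31)
z² = 31² = 961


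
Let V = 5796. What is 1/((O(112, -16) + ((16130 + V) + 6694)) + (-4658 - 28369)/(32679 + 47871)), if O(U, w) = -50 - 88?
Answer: 26850/764730691 ≈ 3.5110e-5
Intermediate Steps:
O(U, w) = -138
1/((O(112, -16) + ((16130 + V) + 6694)) + (-4658 - 28369)/(32679 + 47871)) = 1/((-138 + ((16130 + 5796) + 6694)) + (-4658 - 28369)/(32679 + 47871)) = 1/((-138 + (21926 + 6694)) - 33027/80550) = 1/((-138 + 28620) - 33027*1/80550) = 1/(28482 - 11009/26850) = 1/(764730691/26850) = 26850/764730691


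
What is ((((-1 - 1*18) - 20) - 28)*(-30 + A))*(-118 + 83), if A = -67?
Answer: -227465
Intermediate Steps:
((((-1 - 1*18) - 20) - 28)*(-30 + A))*(-118 + 83) = ((((-1 - 1*18) - 20) - 28)*(-30 - 67))*(-118 + 83) = ((((-1 - 18) - 20) - 28)*(-97))*(-35) = (((-19 - 20) - 28)*(-97))*(-35) = ((-39 - 28)*(-97))*(-35) = -67*(-97)*(-35) = 6499*(-35) = -227465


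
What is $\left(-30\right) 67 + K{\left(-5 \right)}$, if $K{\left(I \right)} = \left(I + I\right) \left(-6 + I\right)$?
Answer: $-1900$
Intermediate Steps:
$K{\left(I \right)} = 2 I \left(-6 + I\right)$
$\left(-30\right) 67 + K{\left(-5 \right)} = \left(-30\right) 67 + 2 \left(-5\right) \left(-6 - 5\right) = -2010 + 2 \left(-5\right) \left(-11\right) = -2010 + 110 = -1900$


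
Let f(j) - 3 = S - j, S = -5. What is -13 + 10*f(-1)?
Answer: -23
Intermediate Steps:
f(j) = -2 - j (f(j) = 3 + (-5 - j) = -2 - j)
-13 + 10*f(-1) = -13 + 10*(-2 - 1*(-1)) = -13 + 10*(-2 + 1) = -13 + 10*(-1) = -13 - 10 = -23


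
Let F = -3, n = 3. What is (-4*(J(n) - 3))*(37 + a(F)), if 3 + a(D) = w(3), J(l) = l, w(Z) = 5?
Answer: 0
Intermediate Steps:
a(D) = 2 (a(D) = -3 + 5 = 2)
(-4*(J(n) - 3))*(37 + a(F)) = (-4*(3 - 3))*(37 + 2) = -4*0*39 = 0*39 = 0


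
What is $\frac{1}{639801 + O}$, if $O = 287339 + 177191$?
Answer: $\frac{1}{1104331} \approx 9.0553 \cdot 10^{-7}$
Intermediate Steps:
$O = 464530$
$\frac{1}{639801 + O} = \frac{1}{639801 + 464530} = \frac{1}{1104331}$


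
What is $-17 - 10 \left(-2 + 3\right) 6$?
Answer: $-77$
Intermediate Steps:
$-17 - 10 \left(-2 + 3\right) 6 = -17 - 10 \cdot 1 \cdot 6 = -17 - 60 = -77$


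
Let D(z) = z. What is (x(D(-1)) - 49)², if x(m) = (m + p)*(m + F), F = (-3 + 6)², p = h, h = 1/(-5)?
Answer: 85849/25 ≈ 3434.0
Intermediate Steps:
h = -⅕ (h = 1*(-⅕) = -⅕ ≈ -0.20000)
p = -⅕ ≈ -0.20000
F = 9 (F = 3² = 9)
x(m) = (9 + m)*(-⅕ + m) (x(m) = (m - ⅕)*(m + 9) = (-⅕ + m)*(9 + m) = (9 + m)*(-⅕ + m))
(x(D(-1)) - 49)² = ((-9/5 + (-1)² + (44/5)*(-1)) - 49)² = ((-9/5 + 1 - 44/5) - 49)² = (-48/5 - 49)² = (-293/5)² = 85849/25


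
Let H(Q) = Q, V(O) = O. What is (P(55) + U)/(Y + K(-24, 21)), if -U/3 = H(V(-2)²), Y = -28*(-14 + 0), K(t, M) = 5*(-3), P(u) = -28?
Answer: -40/377 ≈ -0.10610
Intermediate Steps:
K(t, M) = -15
Y = 392 (Y = -28*(-14) = 392)
U = -12 (U = -3*(-2)² = -3*4 = -12)
(P(55) + U)/(Y + K(-24, 21)) = (-28 - 12)/(392 - 15) = -40/377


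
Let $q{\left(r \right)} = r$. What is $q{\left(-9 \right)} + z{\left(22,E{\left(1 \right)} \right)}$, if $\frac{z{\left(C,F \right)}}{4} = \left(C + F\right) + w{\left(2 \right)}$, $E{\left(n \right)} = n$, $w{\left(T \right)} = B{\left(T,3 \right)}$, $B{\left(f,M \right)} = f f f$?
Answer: $115$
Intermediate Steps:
$B{\left(f,M \right)} = f^{3}$ ($B{\left(f,M \right)} = f^{2} f = f^{3}$)
$w{\left(T \right)} = T^{3}$
$z{\left(C,F \right)} = 32 + 4 C + 4 F$ ($z{\left(C,F \right)} = 4 \left(\left(C + F\right) + 2^{3}\right) = 4 \left(\left(C + F\right) + 8\right) = 4 \left(8 + C + F\right) = 32 + 4 C + 4 F$)
$q{\left(-9 \right)} + z{\left(22,E{\left(1 \right)} \right)} = -9 + \left(32 + 4 \cdot 22 + 4 \cdot 1\right) = -9 + \left(32 + 88 + 4\right) = -9 + 124 = 115$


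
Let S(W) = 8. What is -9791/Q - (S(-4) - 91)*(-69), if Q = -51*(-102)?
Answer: -29801645/5202 ≈ -5728.9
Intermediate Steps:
Q = 5202
-9791/Q - (S(-4) - 91)*(-69) = -9791/5202 - (8 - 91)*(-69) = -9791*1/5202 - (-83)*(-69) = -9791/5202 - 1*5727 = -9791/5202 - 5727 = -29801645/5202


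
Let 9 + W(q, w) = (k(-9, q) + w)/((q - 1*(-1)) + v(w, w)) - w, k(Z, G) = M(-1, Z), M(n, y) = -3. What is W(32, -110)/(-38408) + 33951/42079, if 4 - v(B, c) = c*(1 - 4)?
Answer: 190409536785/236768938988 ≈ 0.80420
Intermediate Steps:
k(Z, G) = -3
v(B, c) = 4 + 3*c (v(B, c) = 4 - c*(1 - 4) = 4 - c*(-3) = 4 - (-3)*c = 4 + 3*c)
W(q, w) = -9 - w + (-3 + w)/(5 + q + 3*w) (W(q, w) = -9 + ((-3 + w)/((q - 1*(-1)) + (4 + 3*w)) - w) = -9 + ((-3 + w)/((q + 1) + (4 + 3*w)) - w) = -9 + ((-3 + w)/((1 + q) + (4 + 3*w)) - w) = -9 + ((-3 + w)/(5 + q + 3*w) - w) = -9 + (-w + (-3 + w)/(5 + q + 3*w)) = -9 - w + (-3 + w)/(5 + q + 3*w))
W(32, -110)/(-38408) + 33951/42079 = ((-48 - 31*(-110) - 9*32 - 3*(-110)² - 1*32*(-110))/(5 + 32 + 3*(-110)))/(-38408) + 33951/42079 = ((-48 + 3410 - 288 - 3*12100 + 3520)/(5 + 32 - 330))*(-1/38408) + 33951*(1/42079) = ((-48 + 3410 - 288 - 36300 + 3520)/(-293))*(-1/38408) + 33951/42079 = -1/293*(-29706)*(-1/38408) + 33951/42079 = (29706/293)*(-1/38408) + 33951/42079 = -14853/5626772 + 33951/42079 = 190409536785/236768938988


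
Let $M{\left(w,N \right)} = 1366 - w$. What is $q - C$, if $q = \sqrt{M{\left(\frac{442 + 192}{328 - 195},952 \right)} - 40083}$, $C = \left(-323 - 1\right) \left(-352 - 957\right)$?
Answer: $-424116 + \frac{i \sqrt{684949335}}{133} \approx -4.2412 \cdot 10^{5} + 196.78 i$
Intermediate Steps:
$C = 424116$ ($C = \left(-323 - 1\right) \left(-1309\right) = \left(-324\right) \left(-1309\right) = 424116$)
$q = \frac{i \sqrt{684949335}}{133}$ ($q = \sqrt{\left(1366 - \frac{442 + 192}{328 - 195}\right) - 40083} = \sqrt{\left(1366 - \frac{634}{133}\right) - 40083} = \sqrt{\frac{181044}{133} - 40083} = \sqrt{- \frac{5149995}{133}} = \frac{i \sqrt{684949335}}{133} \approx 196.78 i$)
$q - C = \frac{i \sqrt{684949335}}{133} - 424116 = -424116 + \frac{i \sqrt{684949335}}{133}$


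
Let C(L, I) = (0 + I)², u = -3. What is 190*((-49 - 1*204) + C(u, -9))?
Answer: -32680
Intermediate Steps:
C(L, I) = I²
190*((-49 - 1*204) + C(u, -9)) = 190*((-49 - 1*204) + (-9)²) = 190*((-49 - 204) + 81) = 190*(-253 + 81) = 190*(-172) = -32680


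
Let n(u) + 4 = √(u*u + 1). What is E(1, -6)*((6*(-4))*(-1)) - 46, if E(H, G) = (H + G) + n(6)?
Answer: -262 + 24*√37 ≈ -116.01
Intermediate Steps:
n(u) = -4 + √(1 + u²) (n(u) = -4 + √(u*u + 1) = -4 + √(u² + 1) = -4 + √(1 + u²))
E(H, G) = -4 + G + H + √37 (E(H, G) = (H + G) + (-4 + √(1 + 6²)) = (G + H) + (-4 + √(1 + 36)) = (G + H) + (-4 + √37) = -4 + G + H + √37)
E(1, -6)*((6*(-4))*(-1)) - 46 = (-4 - 6 + 1 + √37)*((6*(-4))*(-1)) - 46 = (-9 + √37)*(-24*(-1)) - 46 = (-9 + √37)*24 - 46 = (-216 + 24*√37) - 46 = -262 + 24*√37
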